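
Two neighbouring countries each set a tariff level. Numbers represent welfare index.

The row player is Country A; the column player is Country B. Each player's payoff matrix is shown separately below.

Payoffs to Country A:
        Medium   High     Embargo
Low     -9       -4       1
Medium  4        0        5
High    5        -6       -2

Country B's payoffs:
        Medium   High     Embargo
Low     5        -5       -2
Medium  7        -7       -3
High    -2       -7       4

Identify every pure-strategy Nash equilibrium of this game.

(Low, Medium): Country A can switch to Medium (-9 → 4). Not NE.
(Low, High): Country A can switch to Medium (-4 → 0). Not NE.
(Low, Embargo): Country A can switch to Medium (1 → 5). Not NE.
(Medium, Medium): Country A can switch to High (4 → 5). Not NE.
(Medium, High): Country B can switch to Medium (-7 → 7). Not NE.
(Medium, Embargo): Country B can switch to Medium (-3 → 7). Not NE.
(High, Medium): Country B can switch to Embargo (-2 → 4). Not NE.
(High, High): Country A can switch to Low (-6 → -4). Not NE.
(The remaining 1 profile has a profitable deviation by the same check.)

This game has no pure Nash equilibrium.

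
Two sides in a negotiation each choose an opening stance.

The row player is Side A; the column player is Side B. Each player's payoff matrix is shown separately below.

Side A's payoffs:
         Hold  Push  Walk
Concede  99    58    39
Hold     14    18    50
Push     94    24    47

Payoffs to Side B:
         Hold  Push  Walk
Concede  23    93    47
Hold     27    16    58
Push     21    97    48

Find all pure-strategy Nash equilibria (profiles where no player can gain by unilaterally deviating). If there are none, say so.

The pure Nash equilibria are (Concede, Push); (Hold, Walk).

(Concede, Hold): Side B can switch to Push (23 → 93). Not NE.
(Concede, Push): Side A gets 58, best alternative 24; Side B gets 93, best alternative 47. No profitable deviation — NE.
(Concede, Walk): Side A can switch to Hold (39 → 50). Not NE.
(Hold, Hold): Side A can switch to Concede (14 → 99). Not NE.
(Hold, Push): Side A can switch to Concede (18 → 58). Not NE.
(Hold, Walk): Side A gets 50, best alternative 47; Side B gets 58, best alternative 27. No profitable deviation — NE.
(Push, Hold): Side A can switch to Concede (94 → 99). Not NE.
(Push, Push): Side A can switch to Concede (24 → 58). Not NE.
(Push, Walk): Side A can switch to Hold (47 → 50). Not NE.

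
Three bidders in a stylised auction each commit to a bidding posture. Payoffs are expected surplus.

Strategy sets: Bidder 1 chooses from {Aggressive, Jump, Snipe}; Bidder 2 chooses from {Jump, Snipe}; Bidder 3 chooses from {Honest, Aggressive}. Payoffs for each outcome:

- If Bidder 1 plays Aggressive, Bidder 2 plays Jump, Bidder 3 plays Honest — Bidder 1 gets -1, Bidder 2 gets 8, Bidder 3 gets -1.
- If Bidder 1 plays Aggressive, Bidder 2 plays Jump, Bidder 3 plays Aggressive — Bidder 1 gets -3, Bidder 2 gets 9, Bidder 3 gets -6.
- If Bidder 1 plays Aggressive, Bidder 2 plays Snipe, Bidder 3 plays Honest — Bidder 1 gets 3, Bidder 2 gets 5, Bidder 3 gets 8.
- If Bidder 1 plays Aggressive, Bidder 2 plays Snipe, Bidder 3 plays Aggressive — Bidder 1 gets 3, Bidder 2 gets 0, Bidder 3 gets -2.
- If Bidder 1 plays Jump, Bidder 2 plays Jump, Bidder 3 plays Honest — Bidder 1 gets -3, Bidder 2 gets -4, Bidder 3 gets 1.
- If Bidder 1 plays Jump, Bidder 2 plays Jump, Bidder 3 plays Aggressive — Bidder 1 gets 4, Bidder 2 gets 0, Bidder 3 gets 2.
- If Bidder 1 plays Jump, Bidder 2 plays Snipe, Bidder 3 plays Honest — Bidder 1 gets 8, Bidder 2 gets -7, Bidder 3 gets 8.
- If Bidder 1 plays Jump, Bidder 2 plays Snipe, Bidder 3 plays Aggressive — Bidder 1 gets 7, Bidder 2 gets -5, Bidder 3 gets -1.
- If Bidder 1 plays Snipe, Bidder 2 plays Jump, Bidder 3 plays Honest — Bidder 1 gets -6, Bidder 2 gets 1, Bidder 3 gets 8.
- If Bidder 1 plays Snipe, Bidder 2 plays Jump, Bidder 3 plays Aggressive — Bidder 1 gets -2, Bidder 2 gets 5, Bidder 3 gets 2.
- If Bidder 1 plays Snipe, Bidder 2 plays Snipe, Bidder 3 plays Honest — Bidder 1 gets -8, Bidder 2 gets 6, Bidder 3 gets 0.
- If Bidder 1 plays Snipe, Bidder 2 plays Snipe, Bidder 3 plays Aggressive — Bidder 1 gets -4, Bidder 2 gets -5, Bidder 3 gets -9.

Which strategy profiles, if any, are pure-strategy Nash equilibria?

The pure Nash equilibria are (Aggressive, Jump, Honest) and (Jump, Jump, Aggressive).

Bidder 1 against (Jump, Honest): payoffs -1, -3, -6 → best response Aggressive.
Bidder 1 against (Jump, Aggressive): payoffs -3, 4, -2 → best response Jump.
Bidder 1 against (Snipe, Honest): payoffs 3, 8, -8 → best response Jump.
Bidder 1 against (Snipe, Aggressive): payoffs 3, 7, -4 → best response Jump.
Bidder 2 against (Aggressive, Honest): payoffs 8, 5 → best response Jump.
Bidder 2 against (Aggressive, Aggressive): payoffs 9, 0 → best response Jump.
Bidder 2 against (Jump, Honest): payoffs -4, -7 → best response Jump.
Bidder 2 against (Jump, Aggressive): payoffs 0, -5 → best response Jump.
Bidder 2 against (Snipe, Honest): payoffs 1, 6 → best response Snipe.
Bidder 2 against (Snipe, Aggressive): payoffs 5, -5 → best response Jump.
Bidder 3 against (Aggressive, Jump): payoffs -1, -6 → best response Honest.
Bidder 3 against (Aggressive, Snipe): payoffs 8, -2 → best response Honest.
Bidder 3 against (Jump, Jump): payoffs 1, 2 → best response Aggressive.
Bidder 3 against (Jump, Snipe): payoffs 8, -1 → best response Honest.
Bidder 3 against (Snipe, Jump): payoffs 8, 2 → best response Honest.
Bidder 3 against (Snipe, Snipe): payoffs 0, -9 → best response Honest.
Mutual best responses: (Aggressive, Jump, Honest); (Jump, Jump, Aggressive).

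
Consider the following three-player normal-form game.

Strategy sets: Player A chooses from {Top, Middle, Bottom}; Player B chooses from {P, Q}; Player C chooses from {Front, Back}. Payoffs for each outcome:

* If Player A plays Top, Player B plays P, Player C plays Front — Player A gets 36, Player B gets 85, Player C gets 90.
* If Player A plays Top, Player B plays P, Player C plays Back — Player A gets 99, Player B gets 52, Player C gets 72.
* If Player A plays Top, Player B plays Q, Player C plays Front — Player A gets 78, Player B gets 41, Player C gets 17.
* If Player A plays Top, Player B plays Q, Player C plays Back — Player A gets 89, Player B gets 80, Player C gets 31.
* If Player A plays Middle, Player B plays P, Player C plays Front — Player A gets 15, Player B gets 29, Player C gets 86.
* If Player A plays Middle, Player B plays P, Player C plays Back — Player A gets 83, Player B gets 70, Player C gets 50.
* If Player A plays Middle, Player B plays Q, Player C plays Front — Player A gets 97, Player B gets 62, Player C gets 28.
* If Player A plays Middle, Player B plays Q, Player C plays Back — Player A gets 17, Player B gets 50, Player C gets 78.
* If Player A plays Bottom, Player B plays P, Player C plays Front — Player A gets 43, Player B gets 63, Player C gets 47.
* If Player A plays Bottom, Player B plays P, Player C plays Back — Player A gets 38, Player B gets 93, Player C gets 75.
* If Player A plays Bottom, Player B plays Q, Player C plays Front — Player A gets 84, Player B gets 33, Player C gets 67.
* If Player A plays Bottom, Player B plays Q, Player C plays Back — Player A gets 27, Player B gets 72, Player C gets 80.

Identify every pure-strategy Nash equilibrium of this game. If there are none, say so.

For each player, find the best response to each opponent profile; mutual best responses are the pure NE.
Player A against (P, Front): payoffs 36, 15, 43 → best response Bottom.
Player A against (P, Back): payoffs 99, 83, 38 → best response Top.
Player A against (Q, Front): payoffs 78, 97, 84 → best response Middle.
Player A against (Q, Back): payoffs 89, 17, 27 → best response Top.
Player B against (Top, Front): payoffs 85, 41 → best response P.
Player B against (Top, Back): payoffs 52, 80 → best response Q.
Player B against (Middle, Front): payoffs 29, 62 → best response Q.
Player B against (Middle, Back): payoffs 70, 50 → best response P.
Player B against (Bottom, Front): payoffs 63, 33 → best response P.
Player B against (Bottom, Back): payoffs 93, 72 → best response P.
Player C against (Top, P): payoffs 90, 72 → best response Front.
Player C against (Top, Q): payoffs 17, 31 → best response Back.
Player C against (Middle, P): payoffs 86, 50 → best response Front.
Player C against (Middle, Q): payoffs 28, 78 → best response Back.
Player C against (Bottom, P): payoffs 47, 75 → best response Back.
Player C against (Bottom, Q): payoffs 67, 80 → best response Back.
Mutual best responses: (Top, Q, Back).

The unique pure-strategy Nash equilibrium is (Top, Q, Back).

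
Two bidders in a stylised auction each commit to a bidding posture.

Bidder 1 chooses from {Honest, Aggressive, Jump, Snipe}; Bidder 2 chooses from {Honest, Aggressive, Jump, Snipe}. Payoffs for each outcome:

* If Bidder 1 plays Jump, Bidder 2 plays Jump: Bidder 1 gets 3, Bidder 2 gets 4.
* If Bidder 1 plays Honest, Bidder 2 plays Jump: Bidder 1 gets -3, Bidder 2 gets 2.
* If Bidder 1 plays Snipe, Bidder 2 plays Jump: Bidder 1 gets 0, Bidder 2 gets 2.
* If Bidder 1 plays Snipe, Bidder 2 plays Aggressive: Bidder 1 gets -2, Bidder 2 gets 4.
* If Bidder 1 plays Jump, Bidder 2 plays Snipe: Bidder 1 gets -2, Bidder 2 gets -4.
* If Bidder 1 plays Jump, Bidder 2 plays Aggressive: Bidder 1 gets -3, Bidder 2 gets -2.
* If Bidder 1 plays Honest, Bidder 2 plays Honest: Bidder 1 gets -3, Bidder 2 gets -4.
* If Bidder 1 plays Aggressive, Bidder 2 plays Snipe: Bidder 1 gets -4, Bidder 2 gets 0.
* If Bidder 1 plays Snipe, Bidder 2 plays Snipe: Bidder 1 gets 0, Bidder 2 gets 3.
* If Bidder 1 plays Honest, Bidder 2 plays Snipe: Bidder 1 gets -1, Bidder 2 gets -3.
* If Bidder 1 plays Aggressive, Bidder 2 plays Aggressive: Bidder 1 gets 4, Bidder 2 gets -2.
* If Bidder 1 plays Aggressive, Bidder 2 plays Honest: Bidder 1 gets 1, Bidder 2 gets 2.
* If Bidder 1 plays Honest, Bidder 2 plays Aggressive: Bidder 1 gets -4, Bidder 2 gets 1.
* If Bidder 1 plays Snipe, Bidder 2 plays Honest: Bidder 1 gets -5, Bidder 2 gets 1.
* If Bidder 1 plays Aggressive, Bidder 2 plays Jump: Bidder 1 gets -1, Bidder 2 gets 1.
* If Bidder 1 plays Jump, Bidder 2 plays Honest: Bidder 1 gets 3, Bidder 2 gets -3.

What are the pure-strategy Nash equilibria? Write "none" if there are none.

Pure NE: (Jump, Jump)

Bidder 1 against Honest: payoffs -3, 1, 3, -5 → best response Jump.
Bidder 1 against Aggressive: payoffs -4, 4, -3, -2 → best response Aggressive.
Bidder 1 against Jump: payoffs -3, -1, 3, 0 → best response Jump.
Bidder 1 against Snipe: payoffs -1, -4, -2, 0 → best response Snipe.
Bidder 2 against Honest: payoffs -4, 1, 2, -3 → best response Jump.
Bidder 2 against Aggressive: payoffs 2, -2, 1, 0 → best response Honest.
Bidder 2 against Jump: payoffs -3, -2, 4, -4 → best response Jump.
Bidder 2 against Snipe: payoffs 1, 4, 2, 3 → best response Aggressive.
Mutual best responses: (Jump, Jump).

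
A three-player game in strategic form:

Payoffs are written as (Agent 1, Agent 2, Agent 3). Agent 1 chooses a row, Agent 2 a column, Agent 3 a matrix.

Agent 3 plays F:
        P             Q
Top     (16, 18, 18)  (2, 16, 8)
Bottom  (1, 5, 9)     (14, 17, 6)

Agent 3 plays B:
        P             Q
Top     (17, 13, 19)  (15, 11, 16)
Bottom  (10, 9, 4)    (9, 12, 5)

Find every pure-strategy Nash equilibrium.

(Top, P, B), (Bottom, Q, F)

Agent 1 against (P, F): payoffs 16, 1 → best response Top.
Agent 1 against (P, B): payoffs 17, 10 → best response Top.
Agent 1 against (Q, F): payoffs 2, 14 → best response Bottom.
Agent 1 against (Q, B): payoffs 15, 9 → best response Top.
Agent 2 against (Top, F): payoffs 18, 16 → best response P.
Agent 2 against (Top, B): payoffs 13, 11 → best response P.
Agent 2 against (Bottom, F): payoffs 5, 17 → best response Q.
Agent 2 against (Bottom, B): payoffs 9, 12 → best response Q.
Agent 3 against (Top, P): payoffs 18, 19 → best response B.
Agent 3 against (Top, Q): payoffs 8, 16 → best response B.
Agent 3 against (Bottom, P): payoffs 9, 4 → best response F.
Agent 3 against (Bottom, Q): payoffs 6, 5 → best response F.
Mutual best responses: (Top, P, B); (Bottom, Q, F).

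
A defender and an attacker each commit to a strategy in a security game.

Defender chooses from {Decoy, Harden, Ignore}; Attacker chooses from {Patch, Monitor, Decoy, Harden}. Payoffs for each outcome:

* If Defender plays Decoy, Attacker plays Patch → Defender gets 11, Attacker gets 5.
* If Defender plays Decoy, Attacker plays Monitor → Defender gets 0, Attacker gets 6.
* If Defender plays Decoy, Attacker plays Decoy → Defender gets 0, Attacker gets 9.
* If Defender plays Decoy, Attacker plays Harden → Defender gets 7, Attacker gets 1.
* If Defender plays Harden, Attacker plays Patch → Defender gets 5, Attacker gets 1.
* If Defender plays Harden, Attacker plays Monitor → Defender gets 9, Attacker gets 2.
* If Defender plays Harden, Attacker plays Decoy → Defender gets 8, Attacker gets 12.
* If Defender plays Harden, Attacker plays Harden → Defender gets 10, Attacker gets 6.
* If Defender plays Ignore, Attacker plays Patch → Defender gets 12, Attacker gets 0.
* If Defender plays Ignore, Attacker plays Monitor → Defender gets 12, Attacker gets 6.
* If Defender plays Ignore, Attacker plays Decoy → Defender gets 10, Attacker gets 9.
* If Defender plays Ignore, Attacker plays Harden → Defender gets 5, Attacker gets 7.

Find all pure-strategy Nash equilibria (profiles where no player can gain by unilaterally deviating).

Defender against Patch: payoffs 11, 5, 12 → best response Ignore.
Defender against Monitor: payoffs 0, 9, 12 → best response Ignore.
Defender against Decoy: payoffs 0, 8, 10 → best response Ignore.
Defender against Harden: payoffs 7, 10, 5 → best response Harden.
Attacker against Decoy: payoffs 5, 6, 9, 1 → best response Decoy.
Attacker against Harden: payoffs 1, 2, 12, 6 → best response Decoy.
Attacker against Ignore: payoffs 0, 6, 9, 7 → best response Decoy.
Mutual best responses: (Ignore, Decoy).

(Ignore, Decoy)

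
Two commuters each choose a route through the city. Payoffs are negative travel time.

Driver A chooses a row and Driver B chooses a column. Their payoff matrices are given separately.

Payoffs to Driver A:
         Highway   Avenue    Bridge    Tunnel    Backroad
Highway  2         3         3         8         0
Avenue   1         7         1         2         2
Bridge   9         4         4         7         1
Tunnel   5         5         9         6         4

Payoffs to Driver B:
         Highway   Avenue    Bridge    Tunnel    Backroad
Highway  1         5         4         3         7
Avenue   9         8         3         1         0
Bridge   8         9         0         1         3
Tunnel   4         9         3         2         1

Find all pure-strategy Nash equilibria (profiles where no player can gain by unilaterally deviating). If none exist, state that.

No pure-strategy Nash equilibrium.

Driver A against Highway: payoffs 2, 1, 9, 5 → best response Bridge.
Driver A against Avenue: payoffs 3, 7, 4, 5 → best response Avenue.
Driver A against Bridge: payoffs 3, 1, 4, 9 → best response Tunnel.
Driver A against Tunnel: payoffs 8, 2, 7, 6 → best response Highway.
Driver A against Backroad: payoffs 0, 2, 1, 4 → best response Tunnel.
Driver B against Highway: payoffs 1, 5, 4, 3, 7 → best response Backroad.
Driver B against Avenue: payoffs 9, 8, 3, 1, 0 → best response Highway.
Driver B against Bridge: payoffs 8, 9, 0, 1, 3 → best response Avenue.
Driver B against Tunnel: payoffs 4, 9, 3, 2, 1 → best response Avenue.
No profile is a mutual best response for all players.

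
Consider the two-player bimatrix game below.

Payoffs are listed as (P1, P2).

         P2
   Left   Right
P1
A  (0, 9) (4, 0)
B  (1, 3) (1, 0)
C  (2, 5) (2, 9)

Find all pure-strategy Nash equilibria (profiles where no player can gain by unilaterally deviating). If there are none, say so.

P1 against Left: payoffs 0, 1, 2 → best response C.
P1 against Right: payoffs 4, 1, 2 → best response A.
P2 against A: payoffs 9, 0 → best response Left.
P2 against B: payoffs 3, 0 → best response Left.
P2 against C: payoffs 5, 9 → best response Right.
No profile is a mutual best response for all players.

No pure-strategy Nash equilibrium.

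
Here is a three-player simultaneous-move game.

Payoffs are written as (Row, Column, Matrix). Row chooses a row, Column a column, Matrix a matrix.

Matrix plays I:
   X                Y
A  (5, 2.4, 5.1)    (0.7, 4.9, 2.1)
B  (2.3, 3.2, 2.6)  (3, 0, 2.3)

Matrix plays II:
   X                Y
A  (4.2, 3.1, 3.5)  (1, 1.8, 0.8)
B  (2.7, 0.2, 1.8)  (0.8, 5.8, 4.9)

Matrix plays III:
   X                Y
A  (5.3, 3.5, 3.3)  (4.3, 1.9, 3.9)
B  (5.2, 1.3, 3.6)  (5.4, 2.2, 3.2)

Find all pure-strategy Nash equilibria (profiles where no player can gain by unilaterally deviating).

No pure-strategy Nash equilibrium.

Mark each player's best response to every combination of opponents' strategies; a profile where every player is best-responding is a pure Nash equilibrium.
Row against (X, I): payoffs 5, 2.3 → best response A.
Row against (X, II): payoffs 4.2, 2.7 → best response A.
Row against (X, III): payoffs 5.3, 5.2 → best response A.
Row against (Y, I): payoffs 0.7, 3 → best response B.
Row against (Y, II): payoffs 1, 0.8 → best response A.
Row against (Y, III): payoffs 4.3, 5.4 → best response B.
Column against (A, I): payoffs 2.4, 4.9 → best response Y.
Column against (A, II): payoffs 3.1, 1.8 → best response X.
Column against (A, III): payoffs 3.5, 1.9 → best response X.
Column against (B, I): payoffs 3.2, 0 → best response X.
Column against (B, II): payoffs 0.2, 5.8 → best response Y.
Column against (B, III): payoffs 1.3, 2.2 → best response Y.
Matrix against (A, X): payoffs 5.1, 3.5, 3.3 → best response I.
Matrix against (A, Y): payoffs 2.1, 0.8, 3.9 → best response III.
Matrix against (B, X): payoffs 2.6, 1.8, 3.6 → best response III.
Matrix against (B, Y): payoffs 2.3, 4.9, 3.2 → best response II.
No profile is a mutual best response for all players.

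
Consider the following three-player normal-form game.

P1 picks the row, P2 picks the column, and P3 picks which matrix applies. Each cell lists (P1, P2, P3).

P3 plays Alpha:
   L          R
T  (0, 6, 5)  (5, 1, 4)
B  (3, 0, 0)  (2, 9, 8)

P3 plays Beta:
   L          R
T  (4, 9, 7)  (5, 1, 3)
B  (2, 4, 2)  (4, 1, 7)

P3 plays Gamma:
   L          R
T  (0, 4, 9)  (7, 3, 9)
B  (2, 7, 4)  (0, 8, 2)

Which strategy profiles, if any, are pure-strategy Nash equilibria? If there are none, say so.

This game has no pure Nash equilibrium.

(T, L, Alpha): P1 can switch to B (0 → 3). Not NE.
(T, L, Beta): P3 can switch to Gamma (7 → 9). Not NE.
(T, L, Gamma): P1 can switch to B (0 → 2). Not NE.
(T, R, Alpha): P2 can switch to L (1 → 6). Not NE.
(T, R, Beta): P2 can switch to L (1 → 9). Not NE.
(T, R, Gamma): P2 can switch to L (3 → 4). Not NE.
(B, L, Alpha): P2 can switch to R (0 → 9). Not NE.
(B, L, Beta): P1 can switch to T (2 → 4). Not NE.
(B, L, Gamma): P2 can switch to R (7 → 8). Not NE.
(B, R, Alpha): P1 can switch to T (2 → 5). Not NE.
(The remaining 2 profiles each have a profitable deviation by the same check.)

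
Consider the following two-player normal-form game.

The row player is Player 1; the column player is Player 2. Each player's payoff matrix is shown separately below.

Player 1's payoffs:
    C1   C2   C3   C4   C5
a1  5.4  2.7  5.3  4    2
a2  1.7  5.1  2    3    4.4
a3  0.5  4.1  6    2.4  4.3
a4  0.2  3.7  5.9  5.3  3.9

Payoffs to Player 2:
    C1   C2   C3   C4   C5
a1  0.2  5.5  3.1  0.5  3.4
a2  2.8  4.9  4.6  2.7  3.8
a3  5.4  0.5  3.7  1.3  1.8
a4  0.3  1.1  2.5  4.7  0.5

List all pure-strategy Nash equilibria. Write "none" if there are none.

(a1, C1): Player 2 can switch to C2 (0.2 → 5.5). Not NE.
(a1, C2): Player 1 can switch to a2 (2.7 → 5.1). Not NE.
(a1, C3): Player 1 can switch to a3 (5.3 → 6). Not NE.
(a1, C4): Player 1 can switch to a4 (4 → 5.3). Not NE.
(a1, C5): Player 1 can switch to a2 (2 → 4.4). Not NE.
(a2, C1): Player 1 can switch to a1 (1.7 → 5.4). Not NE.
(a2, C2): Player 1 gets 5.1, best alternative 4.1; Player 2 gets 4.9, best alternative 4.6. No profitable deviation — NE.
(a4, C4): Player 1 gets 5.3, best alternative 4; Player 2 gets 4.7, best alternative 2.5. No profitable deviation — NE.
(The remaining 12 profiles each have a profitable deviation by the same check.)

(a2, C2); (a4, C4)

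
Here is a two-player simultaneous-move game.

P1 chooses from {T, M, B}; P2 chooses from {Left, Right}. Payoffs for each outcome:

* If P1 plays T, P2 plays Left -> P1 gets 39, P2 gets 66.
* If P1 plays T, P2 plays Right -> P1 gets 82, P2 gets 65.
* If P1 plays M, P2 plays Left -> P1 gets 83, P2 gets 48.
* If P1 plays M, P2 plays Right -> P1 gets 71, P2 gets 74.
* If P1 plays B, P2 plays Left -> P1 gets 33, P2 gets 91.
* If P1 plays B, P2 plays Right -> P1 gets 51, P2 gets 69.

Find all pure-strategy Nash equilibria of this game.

This game has no pure Nash equilibrium.

For each strategy profile, look for a profitable unilateral deviation.
(T, Left): P1 can switch to M (39 → 83). Not NE.
(T, Right): P2 can switch to Left (65 → 66). Not NE.
(M, Left): P2 can switch to Right (48 → 74). Not NE.
(M, Right): P1 can switch to T (71 → 82). Not NE.
(B, Left): P1 can switch to T (33 → 39). Not NE.
(B, Right): P1 can switch to T (51 → 82). Not NE.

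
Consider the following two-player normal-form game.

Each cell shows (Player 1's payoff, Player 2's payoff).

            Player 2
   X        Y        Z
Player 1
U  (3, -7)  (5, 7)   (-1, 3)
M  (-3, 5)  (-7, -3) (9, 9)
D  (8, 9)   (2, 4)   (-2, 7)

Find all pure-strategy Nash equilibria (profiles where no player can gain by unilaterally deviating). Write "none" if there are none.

Pure-strategy Nash equilibria: (U, Y); (M, Z); (D, X)

Player 1 against X: payoffs 3, -3, 8 → best response D.
Player 1 against Y: payoffs 5, -7, 2 → best response U.
Player 1 against Z: payoffs -1, 9, -2 → best response M.
Player 2 against U: payoffs -7, 7, 3 → best response Y.
Player 2 against M: payoffs 5, -3, 9 → best response Z.
Player 2 against D: payoffs 9, 4, 7 → best response X.
Mutual best responses: (U, Y); (M, Z); (D, X).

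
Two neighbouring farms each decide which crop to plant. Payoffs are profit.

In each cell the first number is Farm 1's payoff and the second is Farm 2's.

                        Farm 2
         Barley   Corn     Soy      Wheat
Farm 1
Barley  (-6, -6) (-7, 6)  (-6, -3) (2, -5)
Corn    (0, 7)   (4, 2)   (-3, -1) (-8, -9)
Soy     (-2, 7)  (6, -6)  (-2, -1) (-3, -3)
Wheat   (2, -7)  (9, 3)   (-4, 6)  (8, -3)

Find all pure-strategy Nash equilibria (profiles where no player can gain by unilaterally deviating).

Check each profile: it is a Nash equilibrium iff no player can strictly gain by switching unilaterally.
(Barley, Barley): Farm 1 can switch to Corn (-6 → 0). Not NE.
(Barley, Corn): Farm 1 can switch to Corn (-7 → 4). Not NE.
(Barley, Soy): Farm 1 can switch to Corn (-6 → -3). Not NE.
(Barley, Wheat): Farm 1 can switch to Wheat (2 → 8). Not NE.
(Corn, Barley): Farm 1 can switch to Wheat (0 → 2). Not NE.
(Corn, Corn): Farm 1 can switch to Soy (4 → 6). Not NE.
(Corn, Soy): Farm 1 can switch to Soy (-3 → -2). Not NE.
(Corn, Wheat): Farm 1 can switch to Barley (-8 → 2). Not NE.
(Soy, Barley): Farm 1 can switch to Corn (-2 → 0). Not NE.
(Soy, Corn): Farm 1 can switch to Wheat (6 → 9). Not NE.
(Soy, Soy): Farm 2 can switch to Barley (-1 → 7). Not NE.
(Soy, Wheat): Farm 1 can switch to Barley (-3 → 2). Not NE.
(The remaining 4 profiles each have a profitable deviation by the same check.)

No pure-strategy Nash equilibrium.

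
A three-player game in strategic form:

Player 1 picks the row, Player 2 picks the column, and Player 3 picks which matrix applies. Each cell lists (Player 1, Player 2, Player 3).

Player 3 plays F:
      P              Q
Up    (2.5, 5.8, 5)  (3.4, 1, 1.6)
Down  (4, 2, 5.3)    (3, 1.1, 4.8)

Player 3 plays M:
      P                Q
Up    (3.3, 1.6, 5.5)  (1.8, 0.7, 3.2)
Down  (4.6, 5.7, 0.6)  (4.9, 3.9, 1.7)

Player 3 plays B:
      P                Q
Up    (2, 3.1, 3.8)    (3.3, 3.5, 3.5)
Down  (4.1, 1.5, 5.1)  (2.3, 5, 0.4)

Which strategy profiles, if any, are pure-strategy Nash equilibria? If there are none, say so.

Player 1 against (P, F): payoffs 2.5, 4 → best response Down.
Player 1 against (P, M): payoffs 3.3, 4.6 → best response Down.
Player 1 against (P, B): payoffs 2, 4.1 → best response Down.
Player 1 against (Q, F): payoffs 3.4, 3 → best response Up.
Player 1 against (Q, M): payoffs 1.8, 4.9 → best response Down.
Player 1 against (Q, B): payoffs 3.3, 2.3 → best response Up.
Player 2 against (Up, F): payoffs 5.8, 1 → best response P.
Player 2 against (Up, M): payoffs 1.6, 0.7 → best response P.
Player 2 against (Up, B): payoffs 3.1, 3.5 → best response Q.
Player 2 against (Down, F): payoffs 2, 1.1 → best response P.
Player 2 against (Down, M): payoffs 5.7, 3.9 → best response P.
Player 2 against (Down, B): payoffs 1.5, 5 → best response Q.
Player 3 against (Up, P): payoffs 5, 5.5, 3.8 → best response M.
Player 3 against (Up, Q): payoffs 1.6, 3.2, 3.5 → best response B.
Player 3 against (Down, P): payoffs 5.3, 0.6, 5.1 → best response F.
Player 3 against (Down, Q): payoffs 4.8, 1.7, 0.4 → best response F.
Mutual best responses: (Up, Q, B); (Down, P, F).

The pure Nash equilibria are (Up, Q, B) and (Down, P, F).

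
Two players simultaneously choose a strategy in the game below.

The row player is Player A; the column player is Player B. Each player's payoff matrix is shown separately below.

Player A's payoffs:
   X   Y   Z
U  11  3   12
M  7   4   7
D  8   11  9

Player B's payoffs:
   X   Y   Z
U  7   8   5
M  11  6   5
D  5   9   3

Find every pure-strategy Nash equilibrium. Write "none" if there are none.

Pure NE: (D, Y)

Player A against X: payoffs 11, 7, 8 → best response U.
Player A against Y: payoffs 3, 4, 11 → best response D.
Player A against Z: payoffs 12, 7, 9 → best response U.
Player B against U: payoffs 7, 8, 5 → best response Y.
Player B against M: payoffs 11, 6, 5 → best response X.
Player B against D: payoffs 5, 9, 3 → best response Y.
Mutual best responses: (D, Y).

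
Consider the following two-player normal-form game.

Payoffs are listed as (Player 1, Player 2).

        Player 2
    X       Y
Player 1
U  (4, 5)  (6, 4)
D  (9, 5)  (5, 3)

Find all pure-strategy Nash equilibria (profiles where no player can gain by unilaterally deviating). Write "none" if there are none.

The unique pure-strategy Nash equilibrium is (D, X).

Player 1 against X: payoffs 4, 9 → best response D.
Player 1 against Y: payoffs 6, 5 → best response U.
Player 2 against U: payoffs 5, 4 → best response X.
Player 2 against D: payoffs 5, 3 → best response X.
Mutual best responses: (D, X).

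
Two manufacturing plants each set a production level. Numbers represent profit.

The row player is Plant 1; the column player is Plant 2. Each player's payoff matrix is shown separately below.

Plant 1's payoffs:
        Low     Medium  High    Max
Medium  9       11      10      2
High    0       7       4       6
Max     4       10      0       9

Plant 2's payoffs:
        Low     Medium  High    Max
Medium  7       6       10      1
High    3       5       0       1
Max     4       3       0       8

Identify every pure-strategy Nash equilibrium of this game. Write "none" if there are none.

Pure-strategy Nash equilibria: (Medium, High); (Max, Max)

(Medium, Low): Plant 2 can switch to High (7 → 10). Not NE.
(Medium, Medium): Plant 2 can switch to Low (6 → 7). Not NE.
(Medium, High): Plant 1 gets 10, best alternative 4; Plant 2 gets 10, best alternative 7. No profitable deviation — NE.
(Medium, Max): Plant 1 can switch to High (2 → 6). Not NE.
(High, Low): Plant 1 can switch to Medium (0 → 9). Not NE.
(High, Medium): Plant 1 can switch to Medium (7 → 11). Not NE.
(High, High): Plant 1 can switch to Medium (4 → 10). Not NE.
(High, Max): Plant 1 can switch to Max (6 → 9). Not NE.
(Max, Low): Plant 1 can switch to Medium (4 → 9). Not NE.
(Max, Max): Plant 1 gets 9, best alternative 6; Plant 2 gets 8, best alternative 4. No profitable deviation — NE.
(The remaining 2 profiles each have a profitable deviation by the same check.)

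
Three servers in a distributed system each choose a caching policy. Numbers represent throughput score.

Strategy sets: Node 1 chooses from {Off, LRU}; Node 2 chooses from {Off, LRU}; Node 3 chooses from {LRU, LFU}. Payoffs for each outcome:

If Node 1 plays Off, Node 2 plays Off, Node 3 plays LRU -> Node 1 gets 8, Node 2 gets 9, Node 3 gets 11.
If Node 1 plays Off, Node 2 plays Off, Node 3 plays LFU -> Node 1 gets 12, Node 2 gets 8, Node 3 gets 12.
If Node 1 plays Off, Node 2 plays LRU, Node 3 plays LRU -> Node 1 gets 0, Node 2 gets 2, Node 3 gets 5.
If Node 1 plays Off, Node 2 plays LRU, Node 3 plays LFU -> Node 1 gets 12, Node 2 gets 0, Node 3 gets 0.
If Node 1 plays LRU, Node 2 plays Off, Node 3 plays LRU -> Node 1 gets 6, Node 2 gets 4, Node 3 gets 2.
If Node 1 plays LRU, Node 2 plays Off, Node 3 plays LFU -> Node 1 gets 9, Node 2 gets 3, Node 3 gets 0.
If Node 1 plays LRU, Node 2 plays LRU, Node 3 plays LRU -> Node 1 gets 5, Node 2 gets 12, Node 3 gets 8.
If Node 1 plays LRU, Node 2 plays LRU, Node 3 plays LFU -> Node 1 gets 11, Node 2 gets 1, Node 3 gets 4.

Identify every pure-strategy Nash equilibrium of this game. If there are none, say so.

The pure Nash equilibria are (Off, Off, LFU) and (LRU, LRU, LRU).

(Off, Off, LRU): Node 3 can switch to LFU (11 → 12). Not NE.
(Off, Off, LFU): Node 1 gets 12, best alternative 9; Node 2 gets 8, best alternative 0; Node 3 gets 12, best alternative 11. No profitable deviation — NE.
(Off, LRU, LRU): Node 1 can switch to LRU (0 → 5). Not NE.
(Off, LRU, LFU): Node 2 can switch to Off (0 → 8). Not NE.
(LRU, Off, LRU): Node 1 can switch to Off (6 → 8). Not NE.
(LRU, Off, LFU): Node 1 can switch to Off (9 → 12). Not NE.
(LRU, LRU, LRU): Node 1 gets 5, best alternative 0; Node 2 gets 12, best alternative 4; Node 3 gets 8, best alternative 4. No profitable deviation — NE.
(LRU, LRU, LFU): Node 1 can switch to Off (11 → 12). Not NE.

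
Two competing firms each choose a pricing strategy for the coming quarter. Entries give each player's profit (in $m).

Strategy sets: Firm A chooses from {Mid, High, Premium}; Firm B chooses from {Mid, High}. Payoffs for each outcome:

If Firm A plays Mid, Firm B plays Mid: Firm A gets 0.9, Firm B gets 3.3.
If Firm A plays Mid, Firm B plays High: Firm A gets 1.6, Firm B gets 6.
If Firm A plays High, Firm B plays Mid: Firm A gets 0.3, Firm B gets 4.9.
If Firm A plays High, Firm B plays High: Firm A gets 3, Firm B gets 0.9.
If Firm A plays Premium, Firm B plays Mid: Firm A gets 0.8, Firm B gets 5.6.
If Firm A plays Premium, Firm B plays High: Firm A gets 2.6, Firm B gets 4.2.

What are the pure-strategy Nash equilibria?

none

(Mid, Mid): Firm B can switch to High (3.3 → 6). Not NE.
(Mid, High): Firm A can switch to High (1.6 → 3). Not NE.
(High, Mid): Firm A can switch to Mid (0.3 → 0.9). Not NE.
(High, High): Firm B can switch to Mid (0.9 → 4.9). Not NE.
(Premium, Mid): Firm A can switch to Mid (0.8 → 0.9). Not NE.
(Premium, High): Firm A can switch to High (2.6 → 3). Not NE.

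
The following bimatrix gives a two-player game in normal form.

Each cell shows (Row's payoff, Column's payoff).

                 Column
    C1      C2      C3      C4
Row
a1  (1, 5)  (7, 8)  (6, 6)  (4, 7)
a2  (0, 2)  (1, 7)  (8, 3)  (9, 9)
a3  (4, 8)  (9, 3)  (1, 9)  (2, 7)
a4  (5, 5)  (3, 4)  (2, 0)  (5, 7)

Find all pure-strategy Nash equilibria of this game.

Row against C1: payoffs 1, 0, 4, 5 → best response a4.
Row against C2: payoffs 7, 1, 9, 3 → best response a3.
Row against C3: payoffs 6, 8, 1, 2 → best response a2.
Row against C4: payoffs 4, 9, 2, 5 → best response a2.
Column against a1: payoffs 5, 8, 6, 7 → best response C2.
Column against a2: payoffs 2, 7, 3, 9 → best response C4.
Column against a3: payoffs 8, 3, 9, 7 → best response C3.
Column against a4: payoffs 5, 4, 0, 7 → best response C4.
Mutual best responses: (a2, C4).

Pure NE: (a2, C4)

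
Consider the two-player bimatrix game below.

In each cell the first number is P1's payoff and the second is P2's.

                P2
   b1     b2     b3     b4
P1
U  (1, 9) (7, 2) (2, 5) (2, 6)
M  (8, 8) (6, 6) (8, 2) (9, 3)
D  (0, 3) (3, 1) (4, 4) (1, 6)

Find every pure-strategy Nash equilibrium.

Mark each player's best response to every combination of opponents' strategies; a profile where every player is best-responding is a pure Nash equilibrium.
P1 against b1: payoffs 1, 8, 0 → best response M.
P1 against b2: payoffs 7, 6, 3 → best response U.
P1 against b3: payoffs 2, 8, 4 → best response M.
P1 against b4: payoffs 2, 9, 1 → best response M.
P2 against U: payoffs 9, 2, 5, 6 → best response b1.
P2 against M: payoffs 8, 6, 2, 3 → best response b1.
P2 against D: payoffs 3, 1, 4, 6 → best response b4.
Mutual best responses: (M, b1).

The unique pure-strategy Nash equilibrium is (M, b1).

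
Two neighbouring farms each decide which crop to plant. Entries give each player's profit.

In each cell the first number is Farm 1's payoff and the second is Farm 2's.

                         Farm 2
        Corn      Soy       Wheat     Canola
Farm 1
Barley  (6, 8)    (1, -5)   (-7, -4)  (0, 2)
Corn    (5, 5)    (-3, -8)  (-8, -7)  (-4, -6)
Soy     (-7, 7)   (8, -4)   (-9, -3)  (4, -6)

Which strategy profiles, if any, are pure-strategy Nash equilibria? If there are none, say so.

Pure NE: (Barley, Corn)

(Barley, Corn): Farm 1 gets 6, best alternative 5; Farm 2 gets 8, best alternative 2. No profitable deviation — NE.
(Barley, Soy): Farm 1 can switch to Soy (1 → 8). Not NE.
(Barley, Wheat): Farm 2 can switch to Corn (-4 → 8). Not NE.
(Barley, Canola): Farm 1 can switch to Soy (0 → 4). Not NE.
(Corn, Corn): Farm 1 can switch to Barley (5 → 6). Not NE.
(Corn, Soy): Farm 1 can switch to Barley (-3 → 1). Not NE.
(Corn, Wheat): Farm 1 can switch to Barley (-8 → -7). Not NE.
(Corn, Canola): Farm 1 can switch to Barley (-4 → 0). Not NE.
(Soy, Corn): Farm 1 can switch to Barley (-7 → 6). Not NE.
(Soy, Soy): Farm 2 can switch to Corn (-4 → 7). Not NE.
(Soy, Wheat): Farm 1 can switch to Barley (-9 → -7). Not NE.
(The remaining 1 profile has a profitable deviation by the same check.)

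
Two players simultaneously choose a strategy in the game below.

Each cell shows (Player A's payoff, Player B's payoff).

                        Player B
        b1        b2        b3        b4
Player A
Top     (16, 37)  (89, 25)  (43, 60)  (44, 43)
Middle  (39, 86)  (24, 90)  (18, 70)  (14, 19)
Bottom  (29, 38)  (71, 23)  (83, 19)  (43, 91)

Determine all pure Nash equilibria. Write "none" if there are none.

none

For each player, find the best response to each opponent profile; mutual best responses are the pure NE.
Player A against b1: payoffs 16, 39, 29 → best response Middle.
Player A against b2: payoffs 89, 24, 71 → best response Top.
Player A against b3: payoffs 43, 18, 83 → best response Bottom.
Player A against b4: payoffs 44, 14, 43 → best response Top.
Player B against Top: payoffs 37, 25, 60, 43 → best response b3.
Player B against Middle: payoffs 86, 90, 70, 19 → best response b2.
Player B against Bottom: payoffs 38, 23, 19, 91 → best response b4.
No profile is a mutual best response for all players.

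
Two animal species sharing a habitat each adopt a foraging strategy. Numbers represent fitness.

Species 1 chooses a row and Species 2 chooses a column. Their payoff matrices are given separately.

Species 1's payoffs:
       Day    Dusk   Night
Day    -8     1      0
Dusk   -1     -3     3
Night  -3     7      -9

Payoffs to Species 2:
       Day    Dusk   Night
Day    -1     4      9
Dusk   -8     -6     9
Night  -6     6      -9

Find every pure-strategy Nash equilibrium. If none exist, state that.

(Day, Day): Species 1 can switch to Dusk (-8 → -1). Not NE.
(Day, Dusk): Species 1 can switch to Night (1 → 7). Not NE.
(Day, Night): Species 1 can switch to Dusk (0 → 3). Not NE.
(Dusk, Day): Species 2 can switch to Dusk (-8 → -6). Not NE.
(Dusk, Dusk): Species 1 can switch to Day (-3 → 1). Not NE.
(Dusk, Night): Species 1 gets 3, best alternative 0; Species 2 gets 9, best alternative -6. No profitable deviation — NE.
(Night, Day): Species 1 can switch to Dusk (-3 → -1). Not NE.
(Night, Dusk): Species 1 gets 7, best alternative 1; Species 2 gets 6, best alternative -6. No profitable deviation — NE.
(Night, Night): Species 1 can switch to Day (-9 → 0). Not NE.

The pure Nash equilibria are (Dusk, Night); (Night, Dusk).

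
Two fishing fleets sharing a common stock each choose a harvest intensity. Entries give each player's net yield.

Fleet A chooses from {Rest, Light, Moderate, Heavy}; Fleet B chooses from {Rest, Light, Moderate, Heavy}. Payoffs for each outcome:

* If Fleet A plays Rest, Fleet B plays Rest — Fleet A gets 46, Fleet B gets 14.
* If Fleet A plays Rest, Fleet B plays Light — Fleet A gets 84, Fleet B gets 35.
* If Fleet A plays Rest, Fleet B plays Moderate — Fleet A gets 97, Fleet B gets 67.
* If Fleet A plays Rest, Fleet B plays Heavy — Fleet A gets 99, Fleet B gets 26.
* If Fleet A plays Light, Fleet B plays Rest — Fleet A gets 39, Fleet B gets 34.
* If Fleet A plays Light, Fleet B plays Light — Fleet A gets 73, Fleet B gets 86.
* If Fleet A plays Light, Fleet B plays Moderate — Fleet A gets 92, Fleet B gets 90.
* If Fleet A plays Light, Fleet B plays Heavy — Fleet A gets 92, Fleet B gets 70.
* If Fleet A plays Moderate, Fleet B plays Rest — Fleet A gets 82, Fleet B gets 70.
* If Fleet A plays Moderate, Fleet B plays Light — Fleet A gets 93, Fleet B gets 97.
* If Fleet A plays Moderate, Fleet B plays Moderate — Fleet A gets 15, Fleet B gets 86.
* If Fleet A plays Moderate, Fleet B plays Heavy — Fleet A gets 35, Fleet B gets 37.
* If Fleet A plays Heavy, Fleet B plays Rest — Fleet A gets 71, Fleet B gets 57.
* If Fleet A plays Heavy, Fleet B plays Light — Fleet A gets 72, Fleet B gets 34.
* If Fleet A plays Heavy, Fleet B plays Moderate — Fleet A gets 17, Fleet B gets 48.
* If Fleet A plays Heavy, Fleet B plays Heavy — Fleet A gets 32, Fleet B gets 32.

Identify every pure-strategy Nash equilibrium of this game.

The pure Nash equilibria are (Rest, Moderate); (Moderate, Light).

Mark each player's best response to every combination of opponents' strategies; a profile where every player is best-responding is a pure Nash equilibrium.
Fleet A against Rest: payoffs 46, 39, 82, 71 → best response Moderate.
Fleet A against Light: payoffs 84, 73, 93, 72 → best response Moderate.
Fleet A against Moderate: payoffs 97, 92, 15, 17 → best response Rest.
Fleet A against Heavy: payoffs 99, 92, 35, 32 → best response Rest.
Fleet B against Rest: payoffs 14, 35, 67, 26 → best response Moderate.
Fleet B against Light: payoffs 34, 86, 90, 70 → best response Moderate.
Fleet B against Moderate: payoffs 70, 97, 86, 37 → best response Light.
Fleet B against Heavy: payoffs 57, 34, 48, 32 → best response Rest.
Mutual best responses: (Rest, Moderate); (Moderate, Light).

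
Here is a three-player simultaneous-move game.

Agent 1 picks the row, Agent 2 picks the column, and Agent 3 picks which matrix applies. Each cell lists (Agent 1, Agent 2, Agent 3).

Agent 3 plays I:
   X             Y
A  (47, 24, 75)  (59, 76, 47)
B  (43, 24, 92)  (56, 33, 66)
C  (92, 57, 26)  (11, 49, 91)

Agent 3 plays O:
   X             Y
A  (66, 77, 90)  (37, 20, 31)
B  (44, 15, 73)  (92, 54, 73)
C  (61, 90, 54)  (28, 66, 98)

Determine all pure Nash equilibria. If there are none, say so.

Agent 1 against (X, I): payoffs 47, 43, 92 → best response C.
Agent 1 against (X, O): payoffs 66, 44, 61 → best response A.
Agent 1 against (Y, I): payoffs 59, 56, 11 → best response A.
Agent 1 against (Y, O): payoffs 37, 92, 28 → best response B.
Agent 2 against (A, I): payoffs 24, 76 → best response Y.
Agent 2 against (A, O): payoffs 77, 20 → best response X.
Agent 2 against (B, I): payoffs 24, 33 → best response Y.
Agent 2 against (B, O): payoffs 15, 54 → best response Y.
Agent 2 against (C, I): payoffs 57, 49 → best response X.
Agent 2 against (C, O): payoffs 90, 66 → best response X.
Agent 3 against (A, X): payoffs 75, 90 → best response O.
Agent 3 against (A, Y): payoffs 47, 31 → best response I.
Agent 3 against (B, X): payoffs 92, 73 → best response I.
Agent 3 against (B, Y): payoffs 66, 73 → best response O.
Agent 3 against (C, X): payoffs 26, 54 → best response O.
Agent 3 against (C, Y): payoffs 91, 98 → best response O.
Mutual best responses: (A, X, O); (A, Y, I); (B, Y, O).

(A, X, O); (A, Y, I); (B, Y, O)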